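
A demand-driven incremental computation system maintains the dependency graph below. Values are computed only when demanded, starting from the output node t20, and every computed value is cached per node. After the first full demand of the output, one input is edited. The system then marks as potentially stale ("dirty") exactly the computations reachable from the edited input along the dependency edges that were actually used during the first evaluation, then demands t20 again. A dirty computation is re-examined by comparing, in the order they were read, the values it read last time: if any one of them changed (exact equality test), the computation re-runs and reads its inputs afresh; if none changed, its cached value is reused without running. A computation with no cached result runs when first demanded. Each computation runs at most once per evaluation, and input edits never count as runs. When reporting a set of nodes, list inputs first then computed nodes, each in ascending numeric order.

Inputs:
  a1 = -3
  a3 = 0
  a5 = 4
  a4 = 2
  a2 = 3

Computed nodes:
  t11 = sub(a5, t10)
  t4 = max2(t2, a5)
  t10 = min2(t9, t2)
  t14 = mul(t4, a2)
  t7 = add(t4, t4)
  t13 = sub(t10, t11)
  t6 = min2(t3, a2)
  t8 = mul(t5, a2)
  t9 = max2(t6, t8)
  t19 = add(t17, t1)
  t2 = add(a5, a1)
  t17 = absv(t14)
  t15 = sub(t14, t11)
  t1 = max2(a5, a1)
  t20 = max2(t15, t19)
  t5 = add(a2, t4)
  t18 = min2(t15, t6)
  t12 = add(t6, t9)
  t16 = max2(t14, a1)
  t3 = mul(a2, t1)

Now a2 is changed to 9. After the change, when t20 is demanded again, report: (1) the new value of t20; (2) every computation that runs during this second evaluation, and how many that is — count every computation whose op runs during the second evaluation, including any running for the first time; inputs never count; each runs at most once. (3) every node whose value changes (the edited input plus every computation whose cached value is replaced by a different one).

First evaluation (everything demanded from the output):
  t1 = max2(4, -3) = 4
  t2 = add(4, -3) = 1
  t3 = mul(3, 4) = 12
  t4 = max2(1, 4) = 4
  t5 = add(3, 4) = 7
  t6 = min2(12, 3) = 3
  t8 = mul(7, 3) = 21
  t9 = max2(3, 21) = 21
  t10 = min2(21, 1) = 1
  t11 = sub(4, 1) = 3
  t14 = mul(4, 3) = 12
  t15 = sub(12, 3) = 9
  t17 = absv(12) = 12
  t19 = add(12, 4) = 16
  t20 = max2(9, 16) = 16

Propagation after the edit:
  t3: runs — a2 3->9; result 36.
  t5: runs — a2 3->9; result 13.
  t6: runs — t3 12->36; a2 3->9; result 9.
  t8: runs — t5 7->13; a2 3->9; result 117.
  t9: runs — t6 3->9; t8 21->117; result 117.
  t10: runs — t9 21->117; result 1 (same value as before).
  t11: checked — values it read are unchanged (a5 unchanged, t10 unchanged); reused cached 3 without running.
  t14: runs — a2 3->9; result 36.
  t15: runs — t14 12->36; result 33.
  t17: runs — t14 12->36; result 36.
  t19: runs — t17 12->36; result 40.
  t20: runs — t15 9->33; t19 16->40; result 40.

Key observation: the cutoff stops propagation at t11 — its inputs' values are unchanged, so it reuses its cache.

New value of t20: 40.
Computations that run: t3, t5, t6, t8, t9, t10, t14, t15, t17, t19, t20 — 11 in total.
Values that change: a2, t3, t5, t6, t8, t9, t14, t15, t17, t19, t20.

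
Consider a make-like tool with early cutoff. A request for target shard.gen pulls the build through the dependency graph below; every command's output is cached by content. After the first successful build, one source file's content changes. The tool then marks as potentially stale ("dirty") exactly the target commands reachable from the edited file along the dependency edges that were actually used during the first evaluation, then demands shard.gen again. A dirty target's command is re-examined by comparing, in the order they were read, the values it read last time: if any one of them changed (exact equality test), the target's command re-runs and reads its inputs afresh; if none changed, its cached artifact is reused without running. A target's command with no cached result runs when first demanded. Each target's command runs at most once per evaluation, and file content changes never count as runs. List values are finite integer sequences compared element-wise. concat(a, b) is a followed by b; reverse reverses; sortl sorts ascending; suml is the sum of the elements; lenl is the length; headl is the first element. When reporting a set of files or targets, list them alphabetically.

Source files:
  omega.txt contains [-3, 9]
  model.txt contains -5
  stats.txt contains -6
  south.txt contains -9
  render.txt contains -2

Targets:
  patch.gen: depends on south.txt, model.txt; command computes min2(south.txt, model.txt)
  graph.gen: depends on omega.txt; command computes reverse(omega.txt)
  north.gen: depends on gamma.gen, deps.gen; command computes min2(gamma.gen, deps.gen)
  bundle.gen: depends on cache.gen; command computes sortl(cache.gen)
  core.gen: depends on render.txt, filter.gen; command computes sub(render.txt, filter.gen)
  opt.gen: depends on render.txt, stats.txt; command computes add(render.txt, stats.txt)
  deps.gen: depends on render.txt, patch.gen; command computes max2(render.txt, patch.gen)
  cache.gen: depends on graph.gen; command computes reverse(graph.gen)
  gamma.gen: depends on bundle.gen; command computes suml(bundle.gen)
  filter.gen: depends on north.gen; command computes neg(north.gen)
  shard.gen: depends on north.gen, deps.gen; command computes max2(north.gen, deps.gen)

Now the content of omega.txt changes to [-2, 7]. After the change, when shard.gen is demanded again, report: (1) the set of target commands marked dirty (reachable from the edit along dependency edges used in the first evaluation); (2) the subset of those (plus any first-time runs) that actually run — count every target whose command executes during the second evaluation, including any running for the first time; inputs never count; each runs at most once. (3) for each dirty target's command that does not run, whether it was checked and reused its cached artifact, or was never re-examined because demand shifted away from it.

First demand of the output computes:
  graph.gen = reverse([-3, 9]) = [9, -3]
  cache.gen = reverse([9, -3]) = [-3, 9]
  bundle.gen = sortl([-3, 9]) = [-3, 9]
  gamma.gen = suml([-3, 9]) = 6
  patch.gen = min2(-9, -5) = -9
  deps.gen = max2(-2, -9) = -2
  north.gen = min2(6, -2) = -2
  shard.gen = max2(-2, -2) = -2

After the edit, cleaning proceeds:
  graph.gen: a read changed (omega.txt [-3, 9]->[-2, 7]) — executes, giving [7, -2].
  cache.gen: a read changed (graph.gen [9, -3]->[7, -2]) — executes, giving [-2, 7].
  bundle.gen: a read changed (cache.gen [-3, 9]->[-2, 7]) — executes, giving [-2, 7].
  gamma.gen: a read changed (bundle.gen [-3, 9]->[-2, 7]) — executes, giving 5.
  north.gen: a read changed (gamma.gen 6->5) — executes, giving -2 — identical to its old value.
  shard.gen: dirty, but its reads are unchanged (north.gen unchanged, deps.gen unchanged); cached -2 stands.

Note the absorption at north.gen: it re-runs yet its value is the same, leaving the output's value untouched.

The edit dirties: bundle.gen, cache.gen, gamma.gen, graph.gen, north.gen, shard.gen.
5 target commands run: bundle.gen, cache.gen, gamma.gen, graph.gen, north.gen.
Cache hits after checking: shard.gen.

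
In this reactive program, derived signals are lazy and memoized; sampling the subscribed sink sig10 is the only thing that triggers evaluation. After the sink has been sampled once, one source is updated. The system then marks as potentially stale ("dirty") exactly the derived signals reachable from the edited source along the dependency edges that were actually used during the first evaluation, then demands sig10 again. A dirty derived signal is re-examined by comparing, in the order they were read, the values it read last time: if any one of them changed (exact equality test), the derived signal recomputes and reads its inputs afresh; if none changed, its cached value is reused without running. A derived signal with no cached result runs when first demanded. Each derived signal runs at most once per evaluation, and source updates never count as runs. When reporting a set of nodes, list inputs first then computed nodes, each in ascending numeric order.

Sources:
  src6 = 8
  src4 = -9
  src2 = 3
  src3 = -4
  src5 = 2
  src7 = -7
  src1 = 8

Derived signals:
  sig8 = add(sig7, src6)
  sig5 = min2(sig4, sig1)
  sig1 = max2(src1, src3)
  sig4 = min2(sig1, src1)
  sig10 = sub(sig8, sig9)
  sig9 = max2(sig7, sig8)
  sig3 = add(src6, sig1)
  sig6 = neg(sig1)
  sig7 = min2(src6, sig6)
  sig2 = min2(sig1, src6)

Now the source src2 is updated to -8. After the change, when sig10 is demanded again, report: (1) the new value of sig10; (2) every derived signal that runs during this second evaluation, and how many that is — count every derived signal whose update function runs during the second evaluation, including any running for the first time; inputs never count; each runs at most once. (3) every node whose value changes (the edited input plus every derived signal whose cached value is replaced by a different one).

Demanding sig10 again yields 0.
0 derived signals run: none.
The nodes whose values change: src2.
Note the shortcut — nothing in the graph depends on src2 at all, so no recomputation happens.

First demand of the output computes:
  sig1 = max2(8, -4) = 8
  sig6 = neg(8) = -8
  sig7 = min2(8, -8) = -8
  sig8 = add(-8, 8) = 0
  sig9 = max2(-8, 0) = 0
  sig10 = sub(0, 0) = 0

After the edit, cleaning proceeds:
  no node depends on src2 at all; the second demand re-runs nothing.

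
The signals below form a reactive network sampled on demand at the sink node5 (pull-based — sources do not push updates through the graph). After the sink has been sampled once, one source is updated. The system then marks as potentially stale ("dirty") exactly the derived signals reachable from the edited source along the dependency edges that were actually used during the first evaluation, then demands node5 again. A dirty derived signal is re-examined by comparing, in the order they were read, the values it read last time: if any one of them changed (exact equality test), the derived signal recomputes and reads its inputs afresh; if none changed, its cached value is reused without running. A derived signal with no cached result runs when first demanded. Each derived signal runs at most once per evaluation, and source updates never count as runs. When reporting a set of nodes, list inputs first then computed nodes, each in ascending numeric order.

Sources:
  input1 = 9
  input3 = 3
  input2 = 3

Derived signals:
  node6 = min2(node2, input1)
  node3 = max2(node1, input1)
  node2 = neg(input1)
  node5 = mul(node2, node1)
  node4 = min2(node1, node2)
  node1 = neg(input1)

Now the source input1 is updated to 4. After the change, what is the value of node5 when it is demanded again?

node5 now evaluates to 16.

Initial pass — values computed on the first demand:
  node1 = neg(9) = -9
  node2 = neg(9) = -9
  node5 = mul(-9, -9) = 81

Second demand — change propagation:
  node1: re-runs because input1 9->4; new result -4.
  node2: re-runs because input1 9->4; new result -4.
  node5: re-runs because node2 -9->-4; node1 -9->-4; new result 16.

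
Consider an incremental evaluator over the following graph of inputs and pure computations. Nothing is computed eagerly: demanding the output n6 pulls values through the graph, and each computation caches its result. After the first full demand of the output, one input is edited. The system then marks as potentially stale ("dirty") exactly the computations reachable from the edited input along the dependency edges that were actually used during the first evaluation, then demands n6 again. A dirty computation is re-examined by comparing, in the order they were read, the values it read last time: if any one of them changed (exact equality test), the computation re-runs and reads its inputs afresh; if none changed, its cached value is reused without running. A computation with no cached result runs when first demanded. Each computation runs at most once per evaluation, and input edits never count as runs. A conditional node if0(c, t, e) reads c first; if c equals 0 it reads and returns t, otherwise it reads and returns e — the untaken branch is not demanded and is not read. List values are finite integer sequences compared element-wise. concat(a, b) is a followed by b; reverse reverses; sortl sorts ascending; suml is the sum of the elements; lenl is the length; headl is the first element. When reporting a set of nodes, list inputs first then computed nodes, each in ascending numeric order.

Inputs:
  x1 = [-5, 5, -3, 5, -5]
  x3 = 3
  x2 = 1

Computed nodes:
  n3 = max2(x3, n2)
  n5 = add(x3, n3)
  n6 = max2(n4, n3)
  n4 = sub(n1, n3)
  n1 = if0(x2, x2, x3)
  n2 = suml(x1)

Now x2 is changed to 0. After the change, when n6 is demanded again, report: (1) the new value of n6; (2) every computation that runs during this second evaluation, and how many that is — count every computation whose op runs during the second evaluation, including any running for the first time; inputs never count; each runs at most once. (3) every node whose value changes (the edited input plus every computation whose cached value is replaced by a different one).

Initial pass — values computed on the first demand:
  n1 = if0(x2=1 -> else branch x3) = 3
  n2 = suml([-5, 5, -3, 5, -5]) = -3
  n3 = max2(3, -3) = 3
  n4 = sub(3, 3) = 0
  n6 = max2(0, 3) = 3

Second demand — change propagation:
  n1: re-runs because x2 1->0; new result 0.
  n4: re-runs because n1 3->0; new result -3.
  n6: re-runs because n4 0->-3; new result 3 (unchanged).

n6 now evaluates to 3.
Run set: n1, n4, n6 (3 run).
Changed values: x2, n1, n4.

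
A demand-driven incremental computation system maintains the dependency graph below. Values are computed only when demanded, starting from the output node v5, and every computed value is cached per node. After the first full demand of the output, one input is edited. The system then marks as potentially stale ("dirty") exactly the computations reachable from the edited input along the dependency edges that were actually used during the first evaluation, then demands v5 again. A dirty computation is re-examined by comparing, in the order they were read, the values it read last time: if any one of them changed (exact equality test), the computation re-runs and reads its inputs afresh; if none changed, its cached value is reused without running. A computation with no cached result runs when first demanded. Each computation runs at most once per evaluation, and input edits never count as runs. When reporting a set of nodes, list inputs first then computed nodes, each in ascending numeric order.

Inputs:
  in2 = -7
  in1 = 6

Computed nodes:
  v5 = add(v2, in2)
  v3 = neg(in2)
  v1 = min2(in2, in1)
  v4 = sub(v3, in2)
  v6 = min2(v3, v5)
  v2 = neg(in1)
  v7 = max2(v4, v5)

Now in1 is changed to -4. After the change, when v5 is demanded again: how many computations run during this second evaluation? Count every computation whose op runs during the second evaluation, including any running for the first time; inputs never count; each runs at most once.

Computations that run: v2, v5 — 2 in total.

First evaluation (everything demanded from the output):
  v2 = neg(6) = -6
  v5 = add(-6, -7) = -13

Propagation after the edit:
  v2: runs — in1 6->-4; result 4.
  v5: runs — v2 -6->4; result -3.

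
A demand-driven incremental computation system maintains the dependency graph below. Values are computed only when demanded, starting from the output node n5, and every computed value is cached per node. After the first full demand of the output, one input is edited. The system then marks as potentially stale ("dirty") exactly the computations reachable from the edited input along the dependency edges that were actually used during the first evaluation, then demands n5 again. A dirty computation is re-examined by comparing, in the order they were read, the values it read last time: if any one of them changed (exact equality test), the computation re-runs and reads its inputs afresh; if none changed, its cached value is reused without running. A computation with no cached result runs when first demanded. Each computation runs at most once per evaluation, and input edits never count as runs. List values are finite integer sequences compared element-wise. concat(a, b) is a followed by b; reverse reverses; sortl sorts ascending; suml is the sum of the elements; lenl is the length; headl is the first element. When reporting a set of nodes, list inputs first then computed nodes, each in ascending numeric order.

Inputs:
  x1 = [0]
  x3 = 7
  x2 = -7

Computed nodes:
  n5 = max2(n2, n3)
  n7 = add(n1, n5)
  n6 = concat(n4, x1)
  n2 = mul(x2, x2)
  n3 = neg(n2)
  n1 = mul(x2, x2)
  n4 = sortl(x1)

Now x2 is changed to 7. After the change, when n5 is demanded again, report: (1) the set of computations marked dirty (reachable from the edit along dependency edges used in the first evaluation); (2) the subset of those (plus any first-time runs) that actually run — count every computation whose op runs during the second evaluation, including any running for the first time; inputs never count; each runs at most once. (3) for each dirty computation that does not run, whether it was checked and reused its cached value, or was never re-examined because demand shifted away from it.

First evaluation (everything demanded from the output):
  n2 = mul(-7, -7) = 49
  n3 = neg(49) = -49
  n5 = max2(49, -49) = 49

Propagation after the edit:
  n2: runs — x2 -7->7; x2 -7->7; result 49 (same value as before).
  n3: checked — values it read are unchanged (n2 unchanged); reused cached -49 without running.
  n5: checked — values it read are unchanged (n2 unchanged, n3 unchanged); reused cached 49 without running.

Key observation: the change is absorbed at n2 — it re-runs but produces the same value, and the output's value is unchanged.

Marked dirty: n2, n3, n5.
Computations that run: n2 — 1 in total.
Checked but reused from cache: n3, n5.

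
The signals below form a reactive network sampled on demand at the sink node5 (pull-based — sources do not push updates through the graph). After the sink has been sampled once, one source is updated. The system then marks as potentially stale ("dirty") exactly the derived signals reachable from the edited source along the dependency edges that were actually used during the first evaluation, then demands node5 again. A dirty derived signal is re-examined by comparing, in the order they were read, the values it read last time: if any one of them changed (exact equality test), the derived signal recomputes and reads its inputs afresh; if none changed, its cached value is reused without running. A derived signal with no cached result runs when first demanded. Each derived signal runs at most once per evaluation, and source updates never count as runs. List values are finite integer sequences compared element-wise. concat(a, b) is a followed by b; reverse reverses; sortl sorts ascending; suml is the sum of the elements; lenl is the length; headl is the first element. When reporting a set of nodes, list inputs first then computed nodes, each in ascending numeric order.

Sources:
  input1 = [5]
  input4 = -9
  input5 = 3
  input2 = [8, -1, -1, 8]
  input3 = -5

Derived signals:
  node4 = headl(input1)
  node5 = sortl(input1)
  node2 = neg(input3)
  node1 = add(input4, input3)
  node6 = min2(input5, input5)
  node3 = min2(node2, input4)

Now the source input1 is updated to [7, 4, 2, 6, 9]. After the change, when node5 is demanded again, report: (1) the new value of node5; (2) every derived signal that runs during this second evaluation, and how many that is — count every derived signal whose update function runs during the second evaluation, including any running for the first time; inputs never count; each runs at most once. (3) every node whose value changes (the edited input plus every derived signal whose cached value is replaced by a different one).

node5 now evaluates to [2, 4, 6, 7, 9].
Run set: node5 (1 run).
Changed values: input1, node5.

Initial pass — values computed on the first demand:
  node5 = sortl([5]) = [5]

Second demand — change propagation:
  node5: re-runs because input1 [5]->[7, 4, 2, 6, 9]; new result [2, 4, 6, 7, 9].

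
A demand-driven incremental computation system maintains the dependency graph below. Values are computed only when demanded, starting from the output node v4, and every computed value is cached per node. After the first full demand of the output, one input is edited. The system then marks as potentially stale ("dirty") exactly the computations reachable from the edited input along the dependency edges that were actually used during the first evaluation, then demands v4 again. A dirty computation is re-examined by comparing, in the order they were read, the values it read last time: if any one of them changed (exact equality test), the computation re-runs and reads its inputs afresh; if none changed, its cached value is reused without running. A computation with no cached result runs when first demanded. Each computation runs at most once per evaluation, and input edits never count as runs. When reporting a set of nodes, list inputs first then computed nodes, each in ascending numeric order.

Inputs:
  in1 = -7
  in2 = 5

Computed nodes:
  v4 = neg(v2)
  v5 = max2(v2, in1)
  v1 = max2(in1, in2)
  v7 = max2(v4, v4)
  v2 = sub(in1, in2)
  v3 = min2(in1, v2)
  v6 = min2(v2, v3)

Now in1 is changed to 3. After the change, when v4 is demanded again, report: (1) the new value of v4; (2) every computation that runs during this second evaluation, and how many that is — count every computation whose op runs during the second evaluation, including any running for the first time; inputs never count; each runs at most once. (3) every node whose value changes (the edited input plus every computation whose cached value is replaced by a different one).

First evaluation (everything demanded from the output):
  v2 = sub(-7, 5) = -12
  v4 = neg(-12) = 12

Propagation after the edit:
  v2: runs — in1 -7->3; result -2.
  v4: runs — v2 -12->-2; result 2.

New value of v4: 2.
Computations that run: v2, v4 — 2 in total.
Values that change: in1, v2, v4.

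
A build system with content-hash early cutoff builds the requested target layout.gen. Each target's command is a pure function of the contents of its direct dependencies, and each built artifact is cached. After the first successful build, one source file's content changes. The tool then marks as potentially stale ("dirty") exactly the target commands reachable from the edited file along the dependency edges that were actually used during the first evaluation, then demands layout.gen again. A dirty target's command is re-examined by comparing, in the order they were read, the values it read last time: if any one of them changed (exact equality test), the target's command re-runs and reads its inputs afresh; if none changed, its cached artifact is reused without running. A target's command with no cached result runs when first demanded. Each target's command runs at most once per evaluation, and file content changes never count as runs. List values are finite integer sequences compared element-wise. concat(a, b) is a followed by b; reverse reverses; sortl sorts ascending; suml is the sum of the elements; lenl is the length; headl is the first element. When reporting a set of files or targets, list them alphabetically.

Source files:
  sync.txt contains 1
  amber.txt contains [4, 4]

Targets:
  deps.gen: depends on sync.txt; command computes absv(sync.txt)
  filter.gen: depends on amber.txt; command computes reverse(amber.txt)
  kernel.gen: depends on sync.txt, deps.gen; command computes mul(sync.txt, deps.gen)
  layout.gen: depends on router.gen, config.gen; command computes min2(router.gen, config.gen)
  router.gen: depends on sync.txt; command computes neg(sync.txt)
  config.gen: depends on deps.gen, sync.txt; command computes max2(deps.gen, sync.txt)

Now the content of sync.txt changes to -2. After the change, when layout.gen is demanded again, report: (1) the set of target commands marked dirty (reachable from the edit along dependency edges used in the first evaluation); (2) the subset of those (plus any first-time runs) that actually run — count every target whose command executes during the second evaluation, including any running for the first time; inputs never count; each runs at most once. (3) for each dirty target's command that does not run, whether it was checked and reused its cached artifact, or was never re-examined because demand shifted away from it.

First evaluation (everything demanded from the output):
  deps.gen = absv(1) = 1
  config.gen = max2(1, 1) = 1
  router.gen = neg(1) = -1
  layout.gen = min2(-1, 1) = -1

Propagation after the edit:
  deps.gen: runs — sync.txt 1->-2; result 2.
  config.gen: runs — deps.gen 1->2; sync.txt 1->-2; result 2.
  router.gen: runs — sync.txt 1->-2; result 2.
  layout.gen: runs — router.gen -1->2; config.gen 1->2; result 2.

Marked dirty: config.gen, deps.gen, layout.gen, router.gen.
Target commands that run: config.gen, deps.gen, layout.gen, router.gen — 4 in total.
Every dirty target's command ran.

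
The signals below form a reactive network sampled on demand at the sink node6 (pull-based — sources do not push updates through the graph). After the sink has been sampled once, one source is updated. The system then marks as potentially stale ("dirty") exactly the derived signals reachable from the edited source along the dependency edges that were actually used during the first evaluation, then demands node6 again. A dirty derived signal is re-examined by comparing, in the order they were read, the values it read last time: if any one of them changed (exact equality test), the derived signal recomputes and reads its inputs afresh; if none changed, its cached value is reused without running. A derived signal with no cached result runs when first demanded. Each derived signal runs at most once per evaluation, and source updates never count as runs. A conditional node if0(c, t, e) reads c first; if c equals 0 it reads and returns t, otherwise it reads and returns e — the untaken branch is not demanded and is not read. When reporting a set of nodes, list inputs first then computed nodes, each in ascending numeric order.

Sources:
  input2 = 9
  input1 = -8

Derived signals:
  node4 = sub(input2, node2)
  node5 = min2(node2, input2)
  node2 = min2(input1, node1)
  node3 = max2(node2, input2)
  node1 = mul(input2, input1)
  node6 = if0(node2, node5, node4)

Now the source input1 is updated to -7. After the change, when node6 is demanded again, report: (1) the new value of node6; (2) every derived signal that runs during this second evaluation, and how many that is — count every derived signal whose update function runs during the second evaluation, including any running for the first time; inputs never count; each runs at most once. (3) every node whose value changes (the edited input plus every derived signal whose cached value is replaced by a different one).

Initial pass — values computed on the first demand:
  node1 = mul(9, -8) = -72
  node2 = min2(-8, -72) = -72
  node4 = sub(9, -72) = 81
  node6 = if0(node2=-72 -> else branch node4) = 81

Second demand — change propagation:
  node1: re-runs because input1 -8->-7; new result -63.
  node2: re-runs because input1 -8->-7; node1 -72->-63; new result -63.
  node4: re-runs because node2 -72->-63; new result 72.
  node6: re-runs because node2 -72->-63; node4 81->72; new result 72.

node6 now evaluates to 72.
Run set: node1, node2, node4, node6 (4 run).
Changed values: input1, node1, node2, node4, node6.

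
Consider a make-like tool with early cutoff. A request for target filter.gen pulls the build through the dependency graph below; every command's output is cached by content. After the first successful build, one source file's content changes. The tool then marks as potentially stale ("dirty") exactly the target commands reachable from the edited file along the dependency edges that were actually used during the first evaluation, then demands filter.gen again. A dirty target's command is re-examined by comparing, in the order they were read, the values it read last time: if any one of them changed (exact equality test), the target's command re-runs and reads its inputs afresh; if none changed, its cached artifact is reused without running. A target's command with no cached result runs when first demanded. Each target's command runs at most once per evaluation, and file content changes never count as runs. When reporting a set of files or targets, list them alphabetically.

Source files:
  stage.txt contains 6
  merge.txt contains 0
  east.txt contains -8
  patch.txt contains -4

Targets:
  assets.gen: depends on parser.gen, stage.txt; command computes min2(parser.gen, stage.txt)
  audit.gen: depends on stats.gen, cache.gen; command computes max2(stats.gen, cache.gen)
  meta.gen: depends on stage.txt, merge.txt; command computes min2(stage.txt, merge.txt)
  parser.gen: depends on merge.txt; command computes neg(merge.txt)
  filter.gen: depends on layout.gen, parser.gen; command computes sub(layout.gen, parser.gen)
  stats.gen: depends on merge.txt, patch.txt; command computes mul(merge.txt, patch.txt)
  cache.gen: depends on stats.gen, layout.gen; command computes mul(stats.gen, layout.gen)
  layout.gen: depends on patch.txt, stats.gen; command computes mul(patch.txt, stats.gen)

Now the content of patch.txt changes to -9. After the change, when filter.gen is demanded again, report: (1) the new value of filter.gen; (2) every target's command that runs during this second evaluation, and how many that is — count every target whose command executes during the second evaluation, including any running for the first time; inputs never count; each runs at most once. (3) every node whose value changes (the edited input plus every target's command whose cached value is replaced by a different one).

First demand of the output computes:
  parser.gen = neg(0) = 0
  stats.gen = mul(0, -4) = 0
  layout.gen = mul(-4, 0) = 0
  filter.gen = sub(0, 0) = 0

After the edit, cleaning proceeds:
  stats.gen: a read changed (patch.txt -4->-9) — executes, giving 0 — identical to its old value.
  layout.gen: a read changed (patch.txt -4->-9) — executes, giving 0 — identical to its old value.
  filter.gen: dirty, but its reads are unchanged (layout.gen unchanged, parser.gen unchanged); cached 0 stands.

Note where the cutoff bites: filter.gen is checked, finds nothing changed, and keeps its cache.

Demanding filter.gen again yields 0.
2 target commands run: layout.gen, stats.gen.
The nodes whose values change: patch.txt.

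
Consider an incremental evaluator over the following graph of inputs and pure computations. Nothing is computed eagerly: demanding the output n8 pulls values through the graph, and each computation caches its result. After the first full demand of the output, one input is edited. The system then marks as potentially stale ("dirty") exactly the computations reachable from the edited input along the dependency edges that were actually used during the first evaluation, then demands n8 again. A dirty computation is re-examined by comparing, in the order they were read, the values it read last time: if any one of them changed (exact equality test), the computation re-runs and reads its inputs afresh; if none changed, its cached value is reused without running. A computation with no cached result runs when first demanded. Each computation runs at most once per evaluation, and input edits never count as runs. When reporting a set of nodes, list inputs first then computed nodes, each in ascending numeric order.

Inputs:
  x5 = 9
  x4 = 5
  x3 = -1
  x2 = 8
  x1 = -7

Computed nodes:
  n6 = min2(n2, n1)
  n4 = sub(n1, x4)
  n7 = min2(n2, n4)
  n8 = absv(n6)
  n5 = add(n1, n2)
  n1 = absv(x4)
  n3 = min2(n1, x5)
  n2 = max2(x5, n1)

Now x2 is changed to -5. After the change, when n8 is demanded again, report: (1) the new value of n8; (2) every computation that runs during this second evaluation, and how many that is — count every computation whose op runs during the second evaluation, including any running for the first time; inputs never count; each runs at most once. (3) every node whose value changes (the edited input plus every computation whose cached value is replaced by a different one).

n8 now evaluates to 5.
Run set: none (0 run).
Changed values: x2.
The important point: nothing the output needs ever reads x2, so the edit is invisible to it.

Initial pass — values computed on the first demand:
  n1 = absv(5) = 5
  n2 = max2(9, 5) = 9
  n6 = min2(9, 5) = 5
  n8 = absv(5) = 5

Second demand — change propagation:
  no demanded computation ever read x2, so the edit dirties nothing and nothing runs.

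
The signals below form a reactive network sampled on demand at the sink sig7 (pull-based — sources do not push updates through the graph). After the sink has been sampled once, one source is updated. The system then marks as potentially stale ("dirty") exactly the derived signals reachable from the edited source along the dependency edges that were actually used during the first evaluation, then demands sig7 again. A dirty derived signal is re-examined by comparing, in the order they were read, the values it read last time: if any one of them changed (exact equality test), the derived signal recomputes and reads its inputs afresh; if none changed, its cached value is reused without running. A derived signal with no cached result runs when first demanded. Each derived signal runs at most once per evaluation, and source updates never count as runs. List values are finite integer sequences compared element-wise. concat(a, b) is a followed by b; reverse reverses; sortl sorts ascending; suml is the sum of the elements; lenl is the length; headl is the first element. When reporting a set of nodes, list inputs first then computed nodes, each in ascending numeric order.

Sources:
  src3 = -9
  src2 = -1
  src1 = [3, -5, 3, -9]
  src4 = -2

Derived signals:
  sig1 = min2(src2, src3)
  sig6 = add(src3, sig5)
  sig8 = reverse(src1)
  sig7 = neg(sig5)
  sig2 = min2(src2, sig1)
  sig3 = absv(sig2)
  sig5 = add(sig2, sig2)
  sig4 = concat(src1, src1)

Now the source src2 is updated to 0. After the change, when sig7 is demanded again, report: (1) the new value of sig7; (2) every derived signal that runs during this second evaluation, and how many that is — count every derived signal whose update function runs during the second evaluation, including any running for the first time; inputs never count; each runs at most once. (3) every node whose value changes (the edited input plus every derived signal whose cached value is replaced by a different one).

sig7 now evaluates to 18.
Run set: sig1, sig2 (2 run).
Changed values: src2.
The important point: at sig5 every value read last time is unchanged, so the dirty flag clears without a run.

Initial pass — values computed on the first demand:
  sig1 = min2(-1, -9) = -9
  sig2 = min2(-1, -9) = -9
  sig5 = add(-9, -9) = -18
  sig7 = neg(-18) = 18

Second demand — change propagation:
  sig1: re-runs because src2 -1->0; new result -9 (unchanged).
  sig2: re-runs because src2 -1->0; new result -9 (unchanged).
  sig5: re-examined; everything it read last time is the same (sig2 unchanged, sig2 unchanged) — cache -18 kept, no run.
  sig7: re-examined; everything it read last time is the same (sig5 unchanged) — cache 18 kept, no run.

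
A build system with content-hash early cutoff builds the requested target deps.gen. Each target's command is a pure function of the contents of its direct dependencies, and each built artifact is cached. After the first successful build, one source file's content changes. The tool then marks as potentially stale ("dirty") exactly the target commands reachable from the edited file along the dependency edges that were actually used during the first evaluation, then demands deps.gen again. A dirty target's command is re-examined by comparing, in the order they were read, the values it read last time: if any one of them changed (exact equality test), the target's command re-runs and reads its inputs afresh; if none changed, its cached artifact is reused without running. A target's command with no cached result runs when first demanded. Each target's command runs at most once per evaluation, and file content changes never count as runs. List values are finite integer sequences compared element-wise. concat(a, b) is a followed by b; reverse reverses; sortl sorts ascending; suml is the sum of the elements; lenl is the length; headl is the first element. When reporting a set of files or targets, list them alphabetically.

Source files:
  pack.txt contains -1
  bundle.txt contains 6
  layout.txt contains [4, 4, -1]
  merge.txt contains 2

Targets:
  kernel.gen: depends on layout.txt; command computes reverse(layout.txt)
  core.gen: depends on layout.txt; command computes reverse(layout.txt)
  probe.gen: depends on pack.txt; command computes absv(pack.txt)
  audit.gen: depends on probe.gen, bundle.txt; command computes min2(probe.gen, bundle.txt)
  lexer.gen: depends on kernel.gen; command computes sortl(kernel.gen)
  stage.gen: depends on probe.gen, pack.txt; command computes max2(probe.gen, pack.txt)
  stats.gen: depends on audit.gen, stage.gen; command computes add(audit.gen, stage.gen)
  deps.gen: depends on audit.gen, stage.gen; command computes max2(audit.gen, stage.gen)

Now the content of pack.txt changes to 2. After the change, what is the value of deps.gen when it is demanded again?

First evaluation (everything demanded from the output):
  probe.gen = absv(-1) = 1
  audit.gen = min2(1, 6) = 1
  stage.gen = max2(1, -1) = 1
  deps.gen = max2(1, 1) = 1

Propagation after the edit:
  probe.gen: runs — pack.txt -1->2; result 2.
  audit.gen: runs — probe.gen 1->2; result 2.
  stage.gen: runs — probe.gen 1->2; pack.txt -1->2; result 2.
  deps.gen: runs — audit.gen 1->2; stage.gen 1->2; result 2.

New value of deps.gen: 2.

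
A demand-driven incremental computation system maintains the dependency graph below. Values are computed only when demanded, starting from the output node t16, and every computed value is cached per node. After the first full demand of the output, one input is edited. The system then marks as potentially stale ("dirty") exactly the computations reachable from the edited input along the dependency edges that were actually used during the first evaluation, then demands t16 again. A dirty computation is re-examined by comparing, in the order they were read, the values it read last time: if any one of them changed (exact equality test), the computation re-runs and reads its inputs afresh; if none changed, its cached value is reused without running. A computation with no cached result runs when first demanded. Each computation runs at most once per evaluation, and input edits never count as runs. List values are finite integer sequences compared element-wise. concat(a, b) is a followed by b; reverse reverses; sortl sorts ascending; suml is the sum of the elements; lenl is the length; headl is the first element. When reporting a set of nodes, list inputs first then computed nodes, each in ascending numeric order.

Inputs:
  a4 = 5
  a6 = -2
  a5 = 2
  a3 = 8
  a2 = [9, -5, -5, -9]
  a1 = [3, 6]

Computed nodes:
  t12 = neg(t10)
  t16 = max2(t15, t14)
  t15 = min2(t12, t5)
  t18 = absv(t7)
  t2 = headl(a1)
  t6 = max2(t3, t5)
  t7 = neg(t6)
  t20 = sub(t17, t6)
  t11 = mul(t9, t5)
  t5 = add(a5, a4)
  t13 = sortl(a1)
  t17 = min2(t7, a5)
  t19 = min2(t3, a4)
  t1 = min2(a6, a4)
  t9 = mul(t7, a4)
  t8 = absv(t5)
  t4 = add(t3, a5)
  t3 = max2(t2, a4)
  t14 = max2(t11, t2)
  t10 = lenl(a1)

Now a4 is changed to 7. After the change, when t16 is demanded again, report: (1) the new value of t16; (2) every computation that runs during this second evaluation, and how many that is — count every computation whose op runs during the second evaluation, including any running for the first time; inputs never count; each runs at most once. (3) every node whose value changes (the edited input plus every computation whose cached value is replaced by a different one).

New value of t16: 3.
Computations that run: t3, t5, t6, t7, t9, t11, t14, t15 — 8 in total.
Values that change: a4, t3, t5, t6, t7, t9, t11.
Key observation: the cutoff stops propagation at t16 — its inputs' values are unchanged, so it reuses its cache.

First evaluation (everything demanded from the output):
  t2 = headl([3, 6]) = 3
  t3 = max2(3, 5) = 5
  t5 = add(2, 5) = 7
  t6 = max2(5, 7) = 7
  t7 = neg(7) = -7
  t9 = mul(-7, 5) = -35
  t10 = lenl([3, 6]) = 2
  t11 = mul(-35, 7) = -245
  t12 = neg(2) = -2
  t14 = max2(-245, 3) = 3
  t15 = min2(-2, 7) = -2
  t16 = max2(-2, 3) = 3

Propagation after the edit:
  t3: runs — a4 5->7; result 7.
  t5: runs — a4 5->7; result 9.
  t6: runs — t3 5->7; t5 7->9; result 9.
  t7: runs — t6 7->9; result -9.
  t9: runs — t7 -7->-9; a4 5->7; result -63.
  t11: runs — t9 -35->-63; t5 7->9; result -567.
  t14: runs — t11 -245->-567; result 3 (same value as before).
  t15: runs — t5 7->9; result -2 (same value as before).
  t16: checked — values it read are unchanged (t15 unchanged, t14 unchanged); reused cached 3 without running.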